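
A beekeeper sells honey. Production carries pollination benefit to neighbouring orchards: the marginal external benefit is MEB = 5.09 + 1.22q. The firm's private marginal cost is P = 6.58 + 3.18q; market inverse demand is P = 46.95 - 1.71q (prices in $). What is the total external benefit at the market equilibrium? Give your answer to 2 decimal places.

$83.60

Market equilibrium (private): 6.58 + 3.18q = 46.95 - 1.71q → q_m = 8.2556.
Total external benefit = ∫₀^{q_m} (5.09 + 1.22q) dq = 5.09×8.2556 + ½×1.22×8.2556² = 83.5955.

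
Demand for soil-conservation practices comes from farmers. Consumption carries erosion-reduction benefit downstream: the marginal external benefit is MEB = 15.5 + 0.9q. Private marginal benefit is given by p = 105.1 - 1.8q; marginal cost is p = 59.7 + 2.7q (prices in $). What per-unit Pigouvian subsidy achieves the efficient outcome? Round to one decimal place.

subsidy = $30.7 per unit

Social marginal benefit = demand + MEB = 120.6 - 0.9q.
Set SMB = MC: 120.6 - 0.9q = 59.7 + 2.7q → q* = 16.9167.
The Pigouvian subsidy equals MEB at q*: 15.5 + 0.9×16.9167 = 30.7250.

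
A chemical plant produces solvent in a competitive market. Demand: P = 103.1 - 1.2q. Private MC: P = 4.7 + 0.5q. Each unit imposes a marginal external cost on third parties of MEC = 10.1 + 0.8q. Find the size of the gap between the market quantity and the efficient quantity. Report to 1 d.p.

Market equilibrium (private): 4.7 + 0.5q = 103.1 - 1.2q → q_m = 57.8824.
Social marginal cost = private MC + MEC = 14.8 + 1.3q.
Set SMC = demand: 14.8 + 1.3q = 103.1 - 1.2q → q* = 35.3200.
Gap = |57.8824 − 35.3200| = 22.5624.

22.6 units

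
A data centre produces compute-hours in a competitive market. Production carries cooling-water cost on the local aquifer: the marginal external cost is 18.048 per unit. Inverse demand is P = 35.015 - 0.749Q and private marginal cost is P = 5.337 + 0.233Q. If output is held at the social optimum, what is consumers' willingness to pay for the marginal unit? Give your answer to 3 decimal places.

P = 26.144

Social marginal cost = private MC + MEC = 23.385 + 0.233Q.
Set SMC = demand: 23.385 + 0.233Q = 35.015 - 0.749Q → Q* = 11.8432.
Consumer price on the demand curve at Q*: 35.015 − 0.749×11.8432 = 26.1444.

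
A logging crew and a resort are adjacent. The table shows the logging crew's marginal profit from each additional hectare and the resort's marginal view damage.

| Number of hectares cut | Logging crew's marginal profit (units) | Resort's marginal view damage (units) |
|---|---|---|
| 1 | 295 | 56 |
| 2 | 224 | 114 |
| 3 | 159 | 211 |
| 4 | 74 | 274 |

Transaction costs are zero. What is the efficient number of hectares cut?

2

Bargaining reaches the level where marginal profit last exceeds marginal view damage.
That holds through level 2 (224 ≥ 114) but not at 3 (159 < 211).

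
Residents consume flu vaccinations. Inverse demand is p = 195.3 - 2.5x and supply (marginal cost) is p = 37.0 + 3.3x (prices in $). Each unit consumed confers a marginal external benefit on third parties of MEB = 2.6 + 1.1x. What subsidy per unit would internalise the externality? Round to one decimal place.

subsidy = $40.3 per unit

Social marginal benefit = demand + MEB = 197.9 - 1.4x.
Set SMB = MC: 197.9 - 1.4x = 37.0 + 3.3x → x* = 34.2340.
The Pigouvian subsidy equals MEB at x*: 2.6 + 1.1×34.2340 = 40.2574.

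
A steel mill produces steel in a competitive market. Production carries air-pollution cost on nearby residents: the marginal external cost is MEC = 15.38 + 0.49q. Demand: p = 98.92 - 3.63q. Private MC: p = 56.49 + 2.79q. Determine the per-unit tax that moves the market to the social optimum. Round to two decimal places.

tax = 17.30 per unit

Social marginal cost = private MC + MEC = 71.87 + 3.28q.
Set SMC = demand: 71.87 + 3.28q = 98.92 - 3.63q → q* = 3.9146.
The Pigouvian tax equals MEC at q*: 15.38 + 0.49×3.9146 = 17.2982.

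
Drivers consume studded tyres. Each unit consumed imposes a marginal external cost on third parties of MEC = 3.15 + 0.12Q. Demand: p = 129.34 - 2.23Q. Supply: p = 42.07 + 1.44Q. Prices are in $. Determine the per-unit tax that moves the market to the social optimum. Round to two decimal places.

Social marginal benefit = demand − MEC = 126.19 - 2.35Q.
Set SMB = MC: 126.19 - 2.35Q = 42.07 + 1.44Q → Q* = 22.1953.
The Pigouvian tax equals MEC at Q*: 3.15 + 0.12×22.1953 = 5.8134.

tax = $5.81 per unit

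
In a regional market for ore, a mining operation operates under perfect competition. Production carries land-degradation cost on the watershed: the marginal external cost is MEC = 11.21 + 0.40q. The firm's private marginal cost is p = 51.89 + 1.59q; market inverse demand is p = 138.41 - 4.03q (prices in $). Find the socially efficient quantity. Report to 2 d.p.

Social marginal cost = private MC + MEC = 63.10 + 1.99q.
Set SMC = demand: 63.10 + 1.99q = 138.41 - 4.03q → q* = 12.5100.

q* = 12.51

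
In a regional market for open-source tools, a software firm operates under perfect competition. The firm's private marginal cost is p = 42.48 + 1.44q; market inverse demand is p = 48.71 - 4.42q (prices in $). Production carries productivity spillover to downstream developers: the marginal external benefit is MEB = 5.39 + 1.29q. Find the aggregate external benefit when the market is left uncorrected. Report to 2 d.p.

Market equilibrium (private): 42.48 + 1.44q = 48.71 - 4.42q → q_m = 1.0631.
Total external benefit = ∫₀^{q_m} (5.39 + 1.29q) dq = 5.39×1.0631 + ½×1.29×1.0631² = 6.4591.

$6.46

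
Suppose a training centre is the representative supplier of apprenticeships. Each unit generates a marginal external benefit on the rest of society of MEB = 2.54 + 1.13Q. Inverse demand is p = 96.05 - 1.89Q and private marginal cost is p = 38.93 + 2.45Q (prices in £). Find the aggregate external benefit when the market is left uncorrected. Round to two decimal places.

Market equilibrium (private): 38.93 + 2.45Q = 96.05 - 1.89Q → Q_m = 13.1613.
Total external benefit = ∫₀^{Q_m} (2.54 + 1.13Q) dQ = 2.54×13.1613 + ½×1.13×13.1613² = 131.2989.

£131.30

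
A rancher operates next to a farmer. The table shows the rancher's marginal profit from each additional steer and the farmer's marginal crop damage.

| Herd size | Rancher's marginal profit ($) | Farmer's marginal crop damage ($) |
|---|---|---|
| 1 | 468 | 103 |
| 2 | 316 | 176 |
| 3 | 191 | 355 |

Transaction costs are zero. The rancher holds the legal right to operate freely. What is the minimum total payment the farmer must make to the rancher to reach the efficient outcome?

$191

Left alone the rancher would choose level 3 (marginal profit stays positive).
Efficient level: k* = 2 (marginal profit ≥ marginal crop damage through 2).
The farmer must at least cover the rancher's forgone profit from cutting 3→2: 191 = 191.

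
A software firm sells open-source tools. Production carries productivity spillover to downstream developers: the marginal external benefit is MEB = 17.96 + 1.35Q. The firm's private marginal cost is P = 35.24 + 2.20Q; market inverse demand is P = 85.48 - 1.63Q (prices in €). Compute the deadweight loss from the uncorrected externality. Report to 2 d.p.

Market equilibrium (private): 35.24 + 2.20Q = 85.48 - 1.63Q → Q_m = 13.1175.
Social marginal cost = private MC − MEB = 17.28 + 0.85Q.
Set SMC = demand: 17.28 + 0.85Q = 85.48 - 1.63Q → Q* = 27.5000.
The loss is the area between SMC and demand from Q* to Q_m; with linear curves that's a triangle of height MEB(Q_m).
DWL = ½ × 14.3825 × 35.6686 = 256.5018.

DWL = €256.50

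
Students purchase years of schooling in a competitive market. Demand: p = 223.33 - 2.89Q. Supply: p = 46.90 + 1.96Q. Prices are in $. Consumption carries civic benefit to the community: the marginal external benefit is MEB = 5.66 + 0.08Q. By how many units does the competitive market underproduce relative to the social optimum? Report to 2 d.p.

Market equilibrium (private): 46.90 + 1.96Q = 223.33 - 2.89Q → Q_m = 36.3773.
Social marginal benefit = demand + MEB = 228.99 - 2.81Q.
Set SMB = MC: 228.99 - 2.81Q = 46.90 + 1.96Q → Q* = 38.1740.
Gap = |36.3773 − 38.1740| = 1.7967.

1.80 units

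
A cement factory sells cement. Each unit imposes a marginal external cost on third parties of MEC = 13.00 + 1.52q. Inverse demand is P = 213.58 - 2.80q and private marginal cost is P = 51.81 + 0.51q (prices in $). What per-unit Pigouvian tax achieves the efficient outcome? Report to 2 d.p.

Social marginal cost = private MC + MEC = 64.81 + 2.03q.
Set SMC = demand: 64.81 + 2.03q = 213.58 - 2.80q → q* = 30.8012.
The Pigouvian tax equals MEC at q*: 13.00 + 1.52×30.8012 = 59.8178.

tax = $59.82 per unit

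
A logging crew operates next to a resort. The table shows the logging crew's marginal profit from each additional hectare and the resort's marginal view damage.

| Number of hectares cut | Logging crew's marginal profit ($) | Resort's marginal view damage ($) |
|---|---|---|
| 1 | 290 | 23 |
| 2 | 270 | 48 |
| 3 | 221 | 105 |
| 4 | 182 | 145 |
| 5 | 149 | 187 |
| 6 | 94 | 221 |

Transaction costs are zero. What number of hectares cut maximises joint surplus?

4

Bargaining reaches the level where marginal profit last exceeds marginal view damage.
That holds through level 4 (182 ≥ 145) but not at 5 (149 < 187).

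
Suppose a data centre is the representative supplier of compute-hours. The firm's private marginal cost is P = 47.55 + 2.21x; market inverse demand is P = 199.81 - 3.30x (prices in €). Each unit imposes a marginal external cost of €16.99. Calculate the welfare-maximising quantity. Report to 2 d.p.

x* = 24.55

Social marginal cost = private MC + MEC = 64.54 + 2.21x.
Set SMC = demand: 64.54 + 2.21x = 199.81 - 3.30x → x* = 24.5499.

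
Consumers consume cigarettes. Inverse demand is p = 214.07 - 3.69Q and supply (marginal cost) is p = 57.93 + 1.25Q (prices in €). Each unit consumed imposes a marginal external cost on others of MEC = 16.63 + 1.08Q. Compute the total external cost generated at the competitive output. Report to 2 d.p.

Market equilibrium (private): 57.93 + 1.25Q = 214.07 - 3.69Q → Q_m = 31.6073.
Total external cost = ∫₀^{Q_m} (16.63 + 1.08Q) dQ = 16.63×31.6073 + ½×1.08×31.6073² = 1065.1010.

€1065.10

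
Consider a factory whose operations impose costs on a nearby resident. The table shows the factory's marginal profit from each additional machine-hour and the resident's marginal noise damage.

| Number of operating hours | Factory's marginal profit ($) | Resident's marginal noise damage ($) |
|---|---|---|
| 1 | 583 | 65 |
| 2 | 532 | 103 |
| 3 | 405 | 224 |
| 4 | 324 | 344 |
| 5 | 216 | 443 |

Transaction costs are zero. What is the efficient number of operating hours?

Bargaining reaches the level where marginal profit last exceeds marginal noise damage.
That holds through level 3 (405 ≥ 224) but not at 4 (324 < 344).

3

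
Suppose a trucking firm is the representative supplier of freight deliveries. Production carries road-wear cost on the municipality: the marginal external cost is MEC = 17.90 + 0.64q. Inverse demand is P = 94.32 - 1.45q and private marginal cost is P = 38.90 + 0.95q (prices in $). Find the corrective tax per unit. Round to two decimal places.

Social marginal cost = private MC + MEC = 56.80 + 1.59q.
Set SMC = demand: 56.80 + 1.59q = 94.32 - 1.45q → q* = 12.3421.
The Pigouvian tax equals MEC at q*: 17.90 + 0.64×12.3421 = 25.7989.

tax = $25.80 per unit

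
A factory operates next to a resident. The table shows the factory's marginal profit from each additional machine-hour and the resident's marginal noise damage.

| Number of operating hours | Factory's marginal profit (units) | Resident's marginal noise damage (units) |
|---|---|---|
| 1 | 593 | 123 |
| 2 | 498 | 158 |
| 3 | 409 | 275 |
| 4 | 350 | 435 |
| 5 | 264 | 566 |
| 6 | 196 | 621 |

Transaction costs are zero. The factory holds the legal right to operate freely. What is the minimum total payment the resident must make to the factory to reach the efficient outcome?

810

Left alone the factory would choose level 6 (marginal profit stays positive).
Efficient level: k* = 3 (marginal profit ≥ marginal noise damage through 3).
The resident must at least cover the factory's forgone profit from cutting 6→3: 350 + 264 + 196 = 810.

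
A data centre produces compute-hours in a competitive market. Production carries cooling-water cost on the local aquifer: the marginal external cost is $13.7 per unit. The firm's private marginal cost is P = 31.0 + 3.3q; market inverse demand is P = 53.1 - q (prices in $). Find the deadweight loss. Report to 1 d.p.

Market equilibrium (private): 31.0 + 3.3q = 53.1 - q → q_m = 5.1395.
Social marginal cost = private MC + MEC = 44.7 + 3.3q.
Set SMC = demand: 44.7 + 3.3q = 53.1 - q → q* = 1.9535.
Height of the DWL triangle at q_m is SMC(q_m) − demand(q_m) = MEC(q_m) = 13.7000.
DWL = ½ × 3.1860 × 13.7000 = 21.8241.

DWL = $21.8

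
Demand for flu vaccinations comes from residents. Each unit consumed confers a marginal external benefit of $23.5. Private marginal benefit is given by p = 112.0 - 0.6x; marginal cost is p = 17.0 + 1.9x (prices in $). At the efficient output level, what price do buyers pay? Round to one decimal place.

Social marginal benefit = demand + MEB = 135.5 - 0.6x.
Set SMB = MC: 135.5 - 0.6x = 17.0 + 1.9x → x* = 47.4000.
Consumer price on the demand curve at x*: 112.0 − 0.6×47.4000 = 83.5600.

P = $83.6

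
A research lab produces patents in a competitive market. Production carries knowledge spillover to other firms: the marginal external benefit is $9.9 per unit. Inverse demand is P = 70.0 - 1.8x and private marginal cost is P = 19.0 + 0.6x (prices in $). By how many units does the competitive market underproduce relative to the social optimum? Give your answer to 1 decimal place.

Market equilibrium (private): 19.0 + 0.6x = 70.0 - 1.8x → x_m = 21.2500.
Social marginal cost = private MC − MEB = 9.1 + 0.6x.
Set SMC = demand: 9.1 + 0.6x = 70.0 - 1.8x → x* = 25.3750.
Gap = |21.2500 − 25.3750| = 4.1250.

4.1 units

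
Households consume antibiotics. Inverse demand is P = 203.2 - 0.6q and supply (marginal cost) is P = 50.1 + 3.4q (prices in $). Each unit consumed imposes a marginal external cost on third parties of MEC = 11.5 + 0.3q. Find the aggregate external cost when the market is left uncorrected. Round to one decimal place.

$659.9

Market equilibrium (private): 50.1 + 3.4q = 203.2 - 0.6q → q_m = 38.2750.
Total external cost = ∫₀^{q_m} (11.5 + 0.3q) dq = 11.5×38.2750 + ½×0.3×38.2750² = 659.9088.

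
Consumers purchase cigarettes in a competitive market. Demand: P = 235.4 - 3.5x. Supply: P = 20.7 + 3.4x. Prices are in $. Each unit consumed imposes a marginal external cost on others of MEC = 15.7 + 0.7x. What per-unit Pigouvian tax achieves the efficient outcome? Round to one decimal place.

Social marginal benefit = demand − MEC = 219.7 - 4.2x.
Set SMB = MC: 219.7 - 4.2x = 20.7 + 3.4x → x* = 26.1842.
The Pigouvian tax equals MEC at x*: 15.7 + 0.7×26.1842 = 34.0289.

tax = $34.0 per unit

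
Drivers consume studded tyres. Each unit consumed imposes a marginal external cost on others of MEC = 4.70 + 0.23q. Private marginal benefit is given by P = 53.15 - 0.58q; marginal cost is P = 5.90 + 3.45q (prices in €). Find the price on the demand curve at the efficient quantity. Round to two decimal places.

P = €47.36

Social marginal benefit = demand − MEC = 48.45 - 0.81q.
Set SMB = MC: 48.45 - 0.81q = 5.90 + 3.45q → q* = 9.9883.
Consumer price on the demand curve at q*: 53.15 − 0.58×9.9883 = 47.3568.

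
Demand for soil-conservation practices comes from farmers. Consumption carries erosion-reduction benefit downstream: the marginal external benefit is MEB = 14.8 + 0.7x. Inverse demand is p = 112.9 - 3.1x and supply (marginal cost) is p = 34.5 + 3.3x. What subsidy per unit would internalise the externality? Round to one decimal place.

subsidy = 26.2 per unit

Social marginal benefit = demand + MEB = 127.7 - 2.4x.
Set SMB = MC: 127.7 - 2.4x = 34.5 + 3.3x → x* = 16.3509.
The Pigouvian subsidy equals MEB at x*: 14.8 + 0.7×16.3509 = 26.2456.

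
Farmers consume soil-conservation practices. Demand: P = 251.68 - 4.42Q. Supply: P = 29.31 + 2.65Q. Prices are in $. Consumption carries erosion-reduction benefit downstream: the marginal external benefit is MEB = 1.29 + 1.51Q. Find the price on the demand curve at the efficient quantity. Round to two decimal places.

Social marginal benefit = demand + MEB = 252.97 - 2.91Q.
Set SMB = MC: 252.97 - 2.91Q = 29.31 + 2.65Q → Q* = 40.2266.
Consumer price on the demand curve at Q*: 251.68 − 4.42×40.2266 = 73.8784.

P = $73.88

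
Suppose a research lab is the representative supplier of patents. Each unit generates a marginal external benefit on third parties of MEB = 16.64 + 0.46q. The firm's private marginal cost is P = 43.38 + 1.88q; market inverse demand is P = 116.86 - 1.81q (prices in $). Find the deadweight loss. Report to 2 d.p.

Market equilibrium (private): 43.38 + 1.88q = 116.86 - 1.81q → q_m = 19.9133.
Social marginal cost = private MC − MEB = 26.74 + 1.42q.
Set SMC = demand: 26.74 + 1.42q = 116.86 - 1.81q → q* = 27.9009.
Height of the DWL triangle at q_m is demand(q_m) − SMC(q_m) = MEB(q_m) = 25.8001.
DWL = ½ × 7.9876 × 25.8001 = 103.0404.

DWL = $103.04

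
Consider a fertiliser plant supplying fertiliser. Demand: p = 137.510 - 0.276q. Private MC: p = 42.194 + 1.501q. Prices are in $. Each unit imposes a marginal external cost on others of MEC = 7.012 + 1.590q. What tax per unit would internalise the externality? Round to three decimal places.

Social marginal cost = private MC + MEC = 49.206 + 3.091q.
Set SMC = demand: 49.206 + 3.091q = 137.510 - 0.276q → q* = 26.2263.
The Pigouvian tax equals MEC at q*: 7.012 + 1.590×26.2263 = 48.7118.

tax = $48.712 per unit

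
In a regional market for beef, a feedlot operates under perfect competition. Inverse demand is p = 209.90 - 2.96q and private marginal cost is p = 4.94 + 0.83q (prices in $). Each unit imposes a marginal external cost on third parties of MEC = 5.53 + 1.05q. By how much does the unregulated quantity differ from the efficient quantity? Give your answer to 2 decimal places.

Market equilibrium (private): 4.94 + 0.83q = 209.90 - 2.96q → q_m = 54.0792.
Social marginal cost = private MC + MEC = 10.47 + 1.88q.
Set SMC = demand: 10.47 + 1.88q = 209.90 - 2.96q → q* = 41.2045.
Gap = |54.0792 − 41.2045| = 12.8747.

12.87 units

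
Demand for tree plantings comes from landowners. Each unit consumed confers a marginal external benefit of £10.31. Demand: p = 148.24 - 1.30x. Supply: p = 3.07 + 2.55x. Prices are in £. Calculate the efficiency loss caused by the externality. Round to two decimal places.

DWL = £13.80

Market equilibrium (private): 3.07 + 2.55x = 148.24 - 1.30x → x_m = 37.7065.
Social marginal benefit = demand + MEB = 158.55 - 1.30x.
Set SMB = MC: 158.55 - 1.30x = 3.07 + 2.55x → x* = 40.3844.
Height of the DWL triangle at x_m is SMB(x_m) − MC(x_m) = MEB(x_m) = 10.3100.
DWL = ½ × 2.6779 × 10.3100 = 13.8046.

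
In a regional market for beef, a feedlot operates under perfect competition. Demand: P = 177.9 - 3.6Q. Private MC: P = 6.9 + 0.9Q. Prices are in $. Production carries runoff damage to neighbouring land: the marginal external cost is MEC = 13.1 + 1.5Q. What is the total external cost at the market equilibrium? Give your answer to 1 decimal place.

$1580.8

Market equilibrium (private): 6.9 + 0.9Q = 177.9 - 3.6Q → Q_m = 38.0000.
Total external cost = ∫₀^{Q_m} (13.1 + 1.5Q) dQ = 13.1×38.0000 + ½×1.5×38.0000² = 1580.8000.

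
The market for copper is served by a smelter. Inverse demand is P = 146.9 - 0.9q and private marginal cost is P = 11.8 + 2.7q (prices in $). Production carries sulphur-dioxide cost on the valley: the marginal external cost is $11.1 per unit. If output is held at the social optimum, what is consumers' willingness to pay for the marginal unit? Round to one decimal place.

P = $115.9

Social marginal cost = private MC + MEC = 22.9 + 2.7q.
Set SMC = demand: 22.9 + 2.7q = 146.9 - 0.9q → q* = 34.4444.
Consumer price on the demand curve at q*: 146.9 − 0.9×34.4444 = 115.9000.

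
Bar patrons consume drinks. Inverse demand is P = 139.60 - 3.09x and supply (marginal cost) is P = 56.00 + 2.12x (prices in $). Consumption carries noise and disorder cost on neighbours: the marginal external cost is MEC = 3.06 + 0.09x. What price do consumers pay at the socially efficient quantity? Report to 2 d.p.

P = $92.64

Social marginal benefit = demand − MEC = 136.54 - 3.18x.
Set SMB = MC: 136.54 - 3.18x = 56.00 + 2.12x → x* = 15.1962.
Consumer price on the demand curve at x*: 139.60 − 3.09×15.1962 = 92.6437.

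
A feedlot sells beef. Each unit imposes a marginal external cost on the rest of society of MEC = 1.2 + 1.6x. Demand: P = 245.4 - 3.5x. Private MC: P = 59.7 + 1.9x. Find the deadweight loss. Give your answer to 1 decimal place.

Market equilibrium (private): 59.7 + 1.9x = 245.4 - 3.5x → x_m = 34.3889.
Social marginal cost = private MC + MEC = 60.9 + 3.5x.
Set SMC = demand: 60.9 + 3.5x = 245.4 - 3.5x → x* = 26.3571.
The welfare-loss triangle has base |x_m − x*| and height MEC(x_m) (the vertical gap between SMC and demand is zero at x* and MEC at x_m).
DWL = ½ × 8.0318 × 56.2222 = 225.7827.

DWL = 225.8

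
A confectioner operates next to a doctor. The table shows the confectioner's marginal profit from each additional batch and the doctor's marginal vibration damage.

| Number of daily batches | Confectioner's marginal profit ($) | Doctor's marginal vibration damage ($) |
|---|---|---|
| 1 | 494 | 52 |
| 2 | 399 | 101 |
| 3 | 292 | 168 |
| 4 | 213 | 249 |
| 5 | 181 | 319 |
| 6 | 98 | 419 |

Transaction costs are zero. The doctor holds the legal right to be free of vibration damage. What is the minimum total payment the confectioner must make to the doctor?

Efficient level: marginal profit ≥ marginal vibration damage through level 3, so k* = 3.
With the doctor holding the right, the confectioner must at least compensate total damage at k*: 52 + 101 + 168 = 321.

$321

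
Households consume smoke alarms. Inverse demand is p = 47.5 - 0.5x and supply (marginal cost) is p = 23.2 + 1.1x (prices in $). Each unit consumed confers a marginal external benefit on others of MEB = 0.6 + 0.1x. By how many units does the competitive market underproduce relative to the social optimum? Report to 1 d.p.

Market equilibrium (private): 23.2 + 1.1x = 47.5 - 0.5x → x_m = 15.1875.
Social marginal benefit = demand + MEB = 48.1 - 0.4x.
Set SMB = MC: 48.1 - 0.4x = 23.2 + 1.1x → x* = 16.6000.
Gap = |15.1875 − 16.6000| = 1.4125.

1.4 units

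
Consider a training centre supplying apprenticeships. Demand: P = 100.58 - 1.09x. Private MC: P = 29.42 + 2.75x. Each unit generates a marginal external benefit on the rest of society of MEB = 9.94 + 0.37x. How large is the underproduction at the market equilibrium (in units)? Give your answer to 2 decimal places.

4.84 units

Market equilibrium (private): 29.42 + 2.75x = 100.58 - 1.09x → x_m = 18.5313.
Social marginal cost = private MC − MEB = 19.48 + 2.38x.
Set SMC = demand: 19.48 + 2.38x = 100.58 - 1.09x → x* = 23.3718.
Gap = |18.5313 − 23.3718| = 4.8405.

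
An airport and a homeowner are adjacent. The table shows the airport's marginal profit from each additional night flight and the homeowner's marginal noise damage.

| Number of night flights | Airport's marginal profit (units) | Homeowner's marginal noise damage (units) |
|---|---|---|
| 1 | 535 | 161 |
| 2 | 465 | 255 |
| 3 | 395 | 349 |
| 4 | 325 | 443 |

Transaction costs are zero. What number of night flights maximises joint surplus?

Bargaining reaches the level where marginal profit last exceeds marginal noise damage.
That holds through level 3 (395 ≥ 349) but not at 4 (325 < 443).

3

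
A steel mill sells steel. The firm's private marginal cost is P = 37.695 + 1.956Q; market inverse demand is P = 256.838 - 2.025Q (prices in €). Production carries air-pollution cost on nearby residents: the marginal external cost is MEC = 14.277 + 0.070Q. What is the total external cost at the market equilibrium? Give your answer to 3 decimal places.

Market equilibrium (private): 37.695 + 1.956Q = 256.838 - 2.025Q → Q_m = 55.0472.
Total external cost = ∫₀^{Q_m} (14.277 + 0.070Q) dQ = 14.277×55.0472 + ½×0.070×55.0472² = 891.9657.

€891.966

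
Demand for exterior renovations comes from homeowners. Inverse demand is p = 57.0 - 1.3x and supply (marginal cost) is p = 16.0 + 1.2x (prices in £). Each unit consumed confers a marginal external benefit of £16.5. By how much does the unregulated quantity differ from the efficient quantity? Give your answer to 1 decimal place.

6.6 units

Market equilibrium (private): 16.0 + 1.2x = 57.0 - 1.3x → x_m = 16.4000.
Social marginal benefit = demand + MEB = 73.5 - 1.3x.
Set SMB = MC: 73.5 - 1.3x = 16.0 + 1.2x → x* = 23.0000.
Gap = |16.4000 − 23.0000| = 6.6000.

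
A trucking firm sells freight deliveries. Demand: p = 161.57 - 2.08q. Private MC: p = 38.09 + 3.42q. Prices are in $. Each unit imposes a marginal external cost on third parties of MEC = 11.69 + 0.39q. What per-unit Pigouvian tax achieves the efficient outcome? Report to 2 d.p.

tax = $19.09 per unit

Social marginal cost = private MC + MEC = 49.78 + 3.81q.
Set SMC = demand: 49.78 + 3.81q = 161.57 - 2.08q → q* = 18.9796.
The Pigouvian tax equals MEC at q*: 11.69 + 0.39×18.9796 = 19.0920.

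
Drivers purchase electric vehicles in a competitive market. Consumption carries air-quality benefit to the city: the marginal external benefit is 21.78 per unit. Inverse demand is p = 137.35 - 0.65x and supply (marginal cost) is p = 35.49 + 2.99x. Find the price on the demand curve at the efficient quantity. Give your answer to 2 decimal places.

Social marginal benefit = demand + MEB = 159.13 - 0.65x.
Set SMB = MC: 159.13 - 0.65x = 35.49 + 2.99x → x* = 33.9670.
Consumer price on the demand curve at x*: 137.35 − 0.65×33.9670 = 115.2715.

P = 115.27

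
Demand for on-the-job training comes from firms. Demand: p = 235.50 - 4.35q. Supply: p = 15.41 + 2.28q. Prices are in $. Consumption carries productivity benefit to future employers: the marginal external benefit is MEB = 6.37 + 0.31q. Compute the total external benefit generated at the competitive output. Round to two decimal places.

$382.27

Market equilibrium (private): 15.41 + 2.28q = 235.50 - 4.35q → q_m = 33.1961.
Total external benefit = ∫₀^{q_m} (6.37 + 0.31q) dq = 6.37×33.1961 + ½×0.31×33.1961² = 382.2662.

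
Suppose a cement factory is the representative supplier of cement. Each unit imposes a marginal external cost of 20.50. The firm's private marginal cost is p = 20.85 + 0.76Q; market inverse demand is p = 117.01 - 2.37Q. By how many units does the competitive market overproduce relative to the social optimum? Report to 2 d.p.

6.55 units

Market equilibrium (private): 20.85 + 0.76Q = 117.01 - 2.37Q → Q_m = 30.7220.
Social marginal cost = private MC + MEC = 41.35 + 0.76Q.
Set SMC = demand: 41.35 + 0.76Q = 117.01 - 2.37Q → Q* = 24.1725.
Gap = |30.7220 − 24.1725| = 6.5495.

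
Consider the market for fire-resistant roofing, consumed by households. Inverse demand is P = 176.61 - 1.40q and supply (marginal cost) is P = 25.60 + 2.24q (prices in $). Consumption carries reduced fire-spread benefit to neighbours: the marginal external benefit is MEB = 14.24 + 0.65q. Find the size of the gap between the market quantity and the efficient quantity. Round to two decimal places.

Market equilibrium (private): 25.60 + 2.24q = 176.61 - 1.40q → q_m = 41.4863.
Social marginal benefit = demand + MEB = 190.85 - 0.75q.
Set SMB = MC: 190.85 - 0.75q = 25.60 + 2.24q → q* = 55.2676.
Gap = |41.4863 − 55.2676| = 13.7813.

13.78 units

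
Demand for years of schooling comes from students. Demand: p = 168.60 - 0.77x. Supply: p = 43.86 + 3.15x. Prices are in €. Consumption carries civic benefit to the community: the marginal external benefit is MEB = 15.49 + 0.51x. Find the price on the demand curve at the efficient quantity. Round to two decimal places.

Social marginal benefit = demand + MEB = 184.09 - 0.26x.
Set SMB = MC: 184.09 - 0.26x = 43.86 + 3.15x → x* = 41.1232.
Consumer price on the demand curve at x*: 168.60 − 0.77×41.1232 = 136.9351.

P = €136.94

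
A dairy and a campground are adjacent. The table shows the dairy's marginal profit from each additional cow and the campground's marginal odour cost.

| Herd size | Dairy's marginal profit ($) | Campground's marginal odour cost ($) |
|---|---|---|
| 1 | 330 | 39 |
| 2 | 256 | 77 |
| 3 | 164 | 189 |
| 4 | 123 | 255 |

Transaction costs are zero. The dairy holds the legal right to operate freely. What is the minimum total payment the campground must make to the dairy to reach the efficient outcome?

$287

Left alone the dairy would choose level 4 (marginal profit stays positive).
Efficient level: k* = 2 (marginal profit ≥ marginal odour cost through 2).
The campground must at least cover the dairy's forgone profit from cutting 4→2: 164 + 123 = 287.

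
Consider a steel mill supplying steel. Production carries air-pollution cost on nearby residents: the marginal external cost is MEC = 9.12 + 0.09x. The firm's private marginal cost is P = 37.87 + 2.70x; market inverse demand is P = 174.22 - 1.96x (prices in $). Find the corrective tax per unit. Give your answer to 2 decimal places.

tax = $11.53 per unit

Social marginal cost = private MC + MEC = 46.99 + 2.79x.
Set SMC = demand: 46.99 + 2.79x = 174.22 - 1.96x → x* = 26.7853.
The Pigouvian tax equals MEC at x*: 9.12 + 0.09×26.7853 = 11.5307.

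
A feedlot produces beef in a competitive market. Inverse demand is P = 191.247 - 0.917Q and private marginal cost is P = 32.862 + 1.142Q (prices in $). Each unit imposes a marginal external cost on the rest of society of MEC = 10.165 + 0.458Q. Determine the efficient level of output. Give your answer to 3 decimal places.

Social marginal cost = private MC + MEC = 43.027 + 1.600Q.
Set SMC = demand: 43.027 + 1.600Q = 191.247 - 0.917Q → Q* = 58.8876.

Q* = 58.888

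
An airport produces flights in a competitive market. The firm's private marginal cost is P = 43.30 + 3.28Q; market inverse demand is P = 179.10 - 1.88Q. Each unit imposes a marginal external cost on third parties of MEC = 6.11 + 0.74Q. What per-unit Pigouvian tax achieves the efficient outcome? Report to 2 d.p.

Social marginal cost = private MC + MEC = 49.41 + 4.02Q.
Set SMC = demand: 49.41 + 4.02Q = 179.10 - 1.88Q → Q* = 21.9814.
The Pigouvian tax equals MEC at Q*: 6.11 + 0.74×21.9814 = 22.3762.

tax = 22.38 per unit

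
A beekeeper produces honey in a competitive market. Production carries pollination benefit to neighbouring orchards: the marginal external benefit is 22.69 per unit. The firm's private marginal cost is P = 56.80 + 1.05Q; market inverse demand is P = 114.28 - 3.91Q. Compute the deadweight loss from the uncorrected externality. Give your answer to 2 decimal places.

Market equilibrium (private): 56.80 + 1.05Q = 114.28 - 3.91Q → Q_m = 11.5887.
Social marginal cost = private MC − MEB = 34.11 + 1.05Q.
Set SMC = demand: 34.11 + 1.05Q = 114.28 - 3.91Q → Q* = 16.1633.
The loss is the area between SMC and demand from Q* to Q_m; with linear curves that's a triangle of height MEB(Q_m).
DWL = ½ × 4.5746 × 22.6900 = 51.8988.

DWL = 51.90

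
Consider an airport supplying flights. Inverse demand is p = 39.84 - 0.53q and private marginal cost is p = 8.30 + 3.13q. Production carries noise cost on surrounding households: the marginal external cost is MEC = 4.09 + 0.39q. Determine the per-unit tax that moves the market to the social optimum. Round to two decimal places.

Social marginal cost = private MC + MEC = 12.39 + 3.52q.
Set SMC = demand: 12.39 + 3.52q = 39.84 - 0.53q → q* = 6.7778.
The Pigouvian tax equals MEC at q*: 4.09 + 0.39×6.7778 = 6.7333.

tax = 6.73 per unit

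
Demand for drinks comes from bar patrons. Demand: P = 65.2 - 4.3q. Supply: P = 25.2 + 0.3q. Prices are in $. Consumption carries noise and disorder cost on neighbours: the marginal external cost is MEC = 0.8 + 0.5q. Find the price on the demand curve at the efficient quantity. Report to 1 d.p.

P = $32.1

Social marginal benefit = demand − MEC = 64.4 - 4.8q.
Set SMB = MC: 64.4 - 4.8q = 25.2 + 0.3q → q* = 7.6863.
Consumer price on the demand curve at q*: 65.2 − 4.3×7.6863 = 32.1489.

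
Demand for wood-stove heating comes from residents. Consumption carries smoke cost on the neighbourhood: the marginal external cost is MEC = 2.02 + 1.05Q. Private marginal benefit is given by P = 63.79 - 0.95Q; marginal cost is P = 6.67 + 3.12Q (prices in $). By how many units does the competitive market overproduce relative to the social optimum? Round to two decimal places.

Market equilibrium (private): 6.67 + 3.12Q = 63.79 - 0.95Q → Q_m = 14.0344.
Social marginal benefit = demand − MEC = 61.77 - 2.00Q.
Set SMB = MC: 61.77 - 2.00Q = 6.67 + 3.12Q → Q* = 10.7617.
Gap = |14.0344 − 10.7617| = 3.2727.

3.27 units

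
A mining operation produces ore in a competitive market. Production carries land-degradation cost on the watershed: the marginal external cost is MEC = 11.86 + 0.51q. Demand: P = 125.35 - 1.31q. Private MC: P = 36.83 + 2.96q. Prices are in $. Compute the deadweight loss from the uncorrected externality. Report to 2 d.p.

Market equilibrium (private): 36.83 + 2.96q = 125.35 - 1.31q → q_m = 20.7307.
Social marginal cost = private MC + MEC = 48.69 + 3.47q.
Set SMC = demand: 48.69 + 3.47q = 125.35 - 1.31q → q* = 16.0377.
The loss is the area between SMC and demand from q* to q_m; with linear curves that's a triangle of height MEC(q_m).
DWL = ½ × 4.6930 × 22.4326 = 52.6381.

DWL = $52.64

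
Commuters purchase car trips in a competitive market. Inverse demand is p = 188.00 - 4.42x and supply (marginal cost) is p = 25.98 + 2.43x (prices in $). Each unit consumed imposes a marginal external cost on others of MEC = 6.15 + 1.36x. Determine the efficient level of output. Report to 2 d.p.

x* = 18.99

Social marginal benefit = demand − MEC = 181.85 - 5.78x.
Set SMB = MC: 181.85 - 5.78x = 25.98 + 2.43x → x* = 18.9854.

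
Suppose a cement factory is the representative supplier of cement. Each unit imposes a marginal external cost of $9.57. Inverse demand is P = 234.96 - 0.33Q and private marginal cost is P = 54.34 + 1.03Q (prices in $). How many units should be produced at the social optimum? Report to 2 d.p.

Social marginal cost = private MC + MEC = 63.91 + 1.03Q.
Set SMC = demand: 63.91 + 1.03Q = 234.96 - 0.33Q → Q* = 125.7721.

Q* = 125.77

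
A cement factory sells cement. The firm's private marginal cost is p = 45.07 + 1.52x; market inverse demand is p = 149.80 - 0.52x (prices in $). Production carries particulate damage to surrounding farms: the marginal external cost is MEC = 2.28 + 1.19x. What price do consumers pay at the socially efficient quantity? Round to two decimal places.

Social marginal cost = private MC + MEC = 47.35 + 2.71x.
Set SMC = demand: 47.35 + 2.71x = 149.80 - 0.52x → x* = 31.7183.
Consumer price on the demand curve at x*: 149.80 − 0.52×31.7183 = 133.3065.

P = $133.31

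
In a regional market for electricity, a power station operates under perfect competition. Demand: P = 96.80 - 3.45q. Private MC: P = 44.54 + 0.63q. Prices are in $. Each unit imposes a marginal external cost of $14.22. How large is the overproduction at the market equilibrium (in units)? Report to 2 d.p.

Market equilibrium (private): 44.54 + 0.63q = 96.80 - 3.45q → q_m = 12.8088.
Social marginal cost = private MC + MEC = 58.76 + 0.63q.
Set SMC = demand: 58.76 + 0.63q = 96.80 - 3.45q → q* = 9.3235.
Gap = |12.8088 − 9.3235| = 3.4853.

3.49 units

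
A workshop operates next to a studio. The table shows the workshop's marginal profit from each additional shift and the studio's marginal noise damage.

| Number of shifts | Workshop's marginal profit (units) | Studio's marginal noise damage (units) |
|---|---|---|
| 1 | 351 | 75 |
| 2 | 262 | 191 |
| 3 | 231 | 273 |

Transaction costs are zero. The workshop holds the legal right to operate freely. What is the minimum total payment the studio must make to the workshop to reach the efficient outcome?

231

Left alone the workshop would choose level 3 (marginal profit stays positive).
Efficient level: k* = 2 (marginal profit ≥ marginal noise damage through 2).
The studio must at least cover the workshop's forgone profit from cutting 3→2: 231 = 231.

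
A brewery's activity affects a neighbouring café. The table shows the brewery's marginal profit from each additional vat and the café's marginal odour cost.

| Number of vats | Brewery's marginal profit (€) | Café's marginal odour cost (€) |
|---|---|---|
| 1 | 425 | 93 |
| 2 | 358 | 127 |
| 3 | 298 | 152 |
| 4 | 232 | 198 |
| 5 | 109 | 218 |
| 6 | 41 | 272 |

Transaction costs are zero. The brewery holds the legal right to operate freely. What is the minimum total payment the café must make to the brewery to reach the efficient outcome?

Left alone the brewery would choose level 6 (marginal profit stays positive).
Efficient level: k* = 4 (marginal profit ≥ marginal odour cost through 4).
The café must at least cover the brewery's forgone profit from cutting 6→4: 109 + 41 = 150.

€150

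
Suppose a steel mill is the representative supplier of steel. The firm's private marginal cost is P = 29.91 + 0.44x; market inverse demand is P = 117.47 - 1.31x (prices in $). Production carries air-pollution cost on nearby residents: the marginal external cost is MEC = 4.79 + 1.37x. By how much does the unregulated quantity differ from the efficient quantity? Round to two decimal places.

Market equilibrium (private): 29.91 + 0.44x = 117.47 - 1.31x → x_m = 50.0343.
Social marginal cost = private MC + MEC = 34.70 + 1.81x.
Set SMC = demand: 34.70 + 1.81x = 117.47 - 1.31x → x* = 26.5288.
Gap = |50.0343 − 26.5288| = 23.5055.

23.51 units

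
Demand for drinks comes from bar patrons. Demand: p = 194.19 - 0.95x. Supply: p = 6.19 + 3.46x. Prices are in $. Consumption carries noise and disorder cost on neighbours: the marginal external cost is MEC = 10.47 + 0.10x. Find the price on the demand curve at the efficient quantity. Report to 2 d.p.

Social marginal benefit = demand − MEC = 183.72 - 1.05x.
Set SMB = MC: 183.72 - 1.05x = 6.19 + 3.46x → x* = 39.3636.
Consumer price on the demand curve at x*: 194.19 − 0.95×39.3636 = 156.7946.

P = $156.79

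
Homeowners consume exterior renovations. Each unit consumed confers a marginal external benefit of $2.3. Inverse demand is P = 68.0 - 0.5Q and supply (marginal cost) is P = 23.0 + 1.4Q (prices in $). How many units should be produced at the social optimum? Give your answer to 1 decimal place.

Q* = 24.9

Social marginal benefit = demand + MEB = 70.3 - 0.5Q.
Set SMB = MC: 70.3 - 0.5Q = 23.0 + 1.4Q → Q* = 24.8947.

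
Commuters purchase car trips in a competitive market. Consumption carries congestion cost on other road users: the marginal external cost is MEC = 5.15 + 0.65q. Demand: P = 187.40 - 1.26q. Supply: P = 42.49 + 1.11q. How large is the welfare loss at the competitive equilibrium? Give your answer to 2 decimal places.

Market equilibrium (private): 42.49 + 1.11q = 187.40 - 1.26q → q_m = 61.1435.
Social marginal benefit = demand − MEC = 182.25 - 1.91q.
Set SMB = MC: 182.25 - 1.91q = 42.49 + 1.11q → q* = 46.2781.
The welfare-loss triangle has base |q_m − q*| and height MEC(q_m) (the vertical gap between SMB and MC is zero at q* and MEC at q_m).
DWL = ½ × 14.8654 × 44.8932 = 333.6777.

DWL = 333.68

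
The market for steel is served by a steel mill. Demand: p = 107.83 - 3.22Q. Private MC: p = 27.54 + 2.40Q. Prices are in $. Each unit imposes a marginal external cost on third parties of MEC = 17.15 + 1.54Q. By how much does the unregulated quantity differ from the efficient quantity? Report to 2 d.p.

5.47 units

Market equilibrium (private): 27.54 + 2.40Q = 107.83 - 3.22Q → Q_m = 14.2865.
Social marginal cost = private MC + MEC = 44.69 + 3.94Q.
Set SMC = demand: 44.69 + 3.94Q = 107.83 - 3.22Q → Q* = 8.8184.
Gap = |14.2865 − 8.8184| = 5.4681.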